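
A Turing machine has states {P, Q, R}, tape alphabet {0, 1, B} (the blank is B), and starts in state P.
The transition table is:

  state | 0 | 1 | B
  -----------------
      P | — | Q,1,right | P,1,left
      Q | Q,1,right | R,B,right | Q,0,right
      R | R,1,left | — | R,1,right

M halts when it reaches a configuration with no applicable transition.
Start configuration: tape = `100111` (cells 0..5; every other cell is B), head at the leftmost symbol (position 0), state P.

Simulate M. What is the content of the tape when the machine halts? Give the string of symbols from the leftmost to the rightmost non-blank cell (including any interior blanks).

111B11

state=P head=0 tape=[1]00111   (P,1)→(Q,1,right)
state=Q head=1 tape=1[0]0111   (Q,0)→(Q,1,right)
state=Q head=2 tape=11[0]111   (Q,0)→(Q,1,right)
state=Q head=3 tape=111[1]11   (Q,1)→(R,B,right)
state=R head=4 tape=111B[1]1
The non-blank tape span at halt is 111B11.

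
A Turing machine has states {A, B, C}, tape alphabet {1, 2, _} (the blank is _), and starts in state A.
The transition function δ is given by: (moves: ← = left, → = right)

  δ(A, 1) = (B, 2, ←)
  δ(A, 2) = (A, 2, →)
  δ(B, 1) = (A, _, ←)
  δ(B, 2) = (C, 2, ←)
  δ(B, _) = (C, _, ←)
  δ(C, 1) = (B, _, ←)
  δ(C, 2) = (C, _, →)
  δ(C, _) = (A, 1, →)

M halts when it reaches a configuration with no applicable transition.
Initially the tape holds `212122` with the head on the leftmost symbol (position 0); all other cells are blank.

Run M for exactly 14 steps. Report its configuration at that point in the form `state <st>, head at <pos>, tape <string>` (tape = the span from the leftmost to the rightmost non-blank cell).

state C, head at 6, tape 12

A | _[2]12122_   read 2 → write 2, move →, go to A
A | _2[1]2122_   read 1 → write 2, move ←, go to B
B | _[2]22122_   read 2 → write 2, move ←, go to C
C | [_]222122_   read _ → write 1, move →, go to A
A | 1[2]22122_   read 2 → write 2, move →, go to A
A | 12[2]2122_   read 2 → write 2, move →, go to A
A | 122[2]122_   read 2 → write 2, move →, go to A
A | 1222[1]22_   read 1 → write 2, move ←, go to B
B | 122[2]222_   read 2 → write 2, move ←, go to C
C | 12[2]2222_   read 2 → write _, move →, go to C
C | 12_[2]222_   read 2 → write _, move →, go to C
C | 12__[2]22_   read 2 → write _, move →, go to C
C | 12___[2]2_   read 2 → write _, move →, go to C
C | 12____[2]_   read 2 → write _, move →, go to C
C | 12_____[_]
After 14 steps: state C, head at 6, tape 12.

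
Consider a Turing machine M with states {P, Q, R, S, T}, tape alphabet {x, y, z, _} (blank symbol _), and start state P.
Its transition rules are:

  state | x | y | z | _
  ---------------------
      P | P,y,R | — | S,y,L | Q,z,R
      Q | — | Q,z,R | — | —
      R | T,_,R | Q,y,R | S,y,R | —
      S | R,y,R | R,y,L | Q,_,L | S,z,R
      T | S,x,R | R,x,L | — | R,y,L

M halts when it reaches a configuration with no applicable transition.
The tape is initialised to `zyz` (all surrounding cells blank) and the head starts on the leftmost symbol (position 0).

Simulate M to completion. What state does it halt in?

P | _[z]yz   read z → write y, move L, go to S
S | [_]yyz   read _ → write z, move R, go to S
S | z[y]yz   read y → write y, move L, go to R
R | [z]yyz   read z → write y, move R, go to S
S | y[y]yz   read y → write y, move L, go to R
R | [y]yyz   read y → write y, move R, go to Q
Q | y[y]yz   read y → write z, move R, go to Q
Q | yz[y]z   read y → write z, move R, go to Q
Q | yzz[z]
No transition is defined for (Q, z); M halts in state Q.

Q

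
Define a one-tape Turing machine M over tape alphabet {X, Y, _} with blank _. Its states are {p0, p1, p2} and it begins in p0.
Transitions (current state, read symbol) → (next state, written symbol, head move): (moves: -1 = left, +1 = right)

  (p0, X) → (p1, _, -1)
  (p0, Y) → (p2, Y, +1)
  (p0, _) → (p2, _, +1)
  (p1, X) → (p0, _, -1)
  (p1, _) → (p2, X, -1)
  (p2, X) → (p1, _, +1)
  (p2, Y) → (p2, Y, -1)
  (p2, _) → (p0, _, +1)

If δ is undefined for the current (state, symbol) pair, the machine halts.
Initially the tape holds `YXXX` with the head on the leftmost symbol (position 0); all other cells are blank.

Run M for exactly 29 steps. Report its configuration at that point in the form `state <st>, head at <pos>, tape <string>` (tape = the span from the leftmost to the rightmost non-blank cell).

state p2, head at 1, tape YX

p0 | _[Y]XXX   read Y → write Y, move +1, go to p2
p2 | _Y[X]XX   read X → write _, move +1, go to p1
p1 | _Y_[X]X   read X → write _, move -1, go to p0
p0 | _Y[_]_X   read _ → write _, move +1, go to p2
p2 | _Y_[_]X   read _ → write _, move +1, go to p0
p0 | _Y__[X]   read X → write _, move -1, go to p1
p1 | _Y_[_]_   read _ → write X, move -1, go to p2
p2 | _Y[_]X_   read _ → write _, move +1, go to p0
p0 | _Y_[X]_   read X → write _, move -1, go to p1
p1 | _Y[_]__   read _ → write X, move -1, go to p2
p2 | _[Y]X__   read Y → write Y, move -1, go to p2
p2 | [_]YX__   read _ → write _, move +1, go to p0
p0 | _[Y]X__   read Y → write Y, move +1, go to p2
p2 | _Y[X]__   read X → write _, move +1, go to p1
p1 | _Y_[_]_   read _ → write X, move -1, go to p2
p2 | _Y[_]X_   read _ → write _, move +1, go to p0
p0 | _Y_[X]_   read X → write _, move -1, go to p1
p1 | _Y[_]__   read _ → write X, move -1, go to p2
p2 | _[Y]X__   read Y → write Y, move -1, go to p2
p2 | [_]YX__   read _ → write _, move +1, go to p0
p0 | _[Y]X__   read Y → write Y, move +1, go to p2
p2 | _Y[X]__   read X → write _, move +1, go to p1
p1 | _Y_[_]_   read _ → write X, move -1, go to p2
p2 | _Y[_]X_   read _ → write _, move +1, go to p0
p0 | _Y_[X]_   read X → write _, move -1, go to p1
p1 | _Y[_]__   read _ → write X, move -1, go to p2
p2 | _[Y]X__   read Y → write Y, move -1, go to p2
p2 | [_]YX__   read _ → write _, move +1, go to p0
p0 | _[Y]X__   read Y → write Y, move +1, go to p2
p2 | _Y[X]__
After 29 steps: state p2, head at 1, tape YX.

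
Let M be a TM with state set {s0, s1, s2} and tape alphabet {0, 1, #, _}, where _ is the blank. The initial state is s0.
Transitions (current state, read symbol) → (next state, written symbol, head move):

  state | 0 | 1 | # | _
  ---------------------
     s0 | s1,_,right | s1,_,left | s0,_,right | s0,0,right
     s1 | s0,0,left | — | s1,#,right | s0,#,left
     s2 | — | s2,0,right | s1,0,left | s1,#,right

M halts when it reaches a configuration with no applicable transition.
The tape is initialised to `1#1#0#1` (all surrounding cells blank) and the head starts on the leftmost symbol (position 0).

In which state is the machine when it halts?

s1

state=s0 head=0 tape=__[1]#1#0#1   (s0,1)→(s1,_,left)
state=s1 head=-1 tape=_[_]_#1#0#1   (s1,_)→(s0,#,left)
state=s0 head=-2 tape=[_]#_#1#0#1   (s0,_)→(s0,0,right)
state=s0 head=-1 tape=0[#]_#1#0#1   (s0,#)→(s0,_,right)
state=s0 head=0 tape=0_[_]#1#0#1   (s0,_)→(s0,0,right)
state=s0 head=1 tape=0_0[#]1#0#1   (s0,#)→(s0,_,right)
state=s0 head=2 tape=0_0_[1]#0#1   (s0,1)→(s1,_,left)
state=s1 head=1 tape=0_0[_]_#0#1   (s1,_)→(s0,#,left)
state=s0 head=0 tape=0_[0]#_#0#1   (s0,0)→(s1,_,right)
state=s1 head=1 tape=0__[#]_#0#1   (s1,#)→(s1,#,right)
state=s1 head=2 tape=0__#[_]#0#1   (s1,_)→(s0,#,left)
state=s0 head=1 tape=0__[#]##0#1   (s0,#)→(s0,_,right)
state=s0 head=2 tape=0___[#]#0#1   (s0,#)→(s0,_,right)
state=s0 head=3 tape=0____[#]0#1   (s0,#)→(s0,_,right)
state=s0 head=4 tape=0_____[0]#1   (s0,0)→(s1,_,right)
state=s1 head=5 tape=0______[#]1   (s1,#)→(s1,#,right)
state=s1 head=6 tape=0______#[1]
No transition is defined for (s1, 1); M halts in state s1.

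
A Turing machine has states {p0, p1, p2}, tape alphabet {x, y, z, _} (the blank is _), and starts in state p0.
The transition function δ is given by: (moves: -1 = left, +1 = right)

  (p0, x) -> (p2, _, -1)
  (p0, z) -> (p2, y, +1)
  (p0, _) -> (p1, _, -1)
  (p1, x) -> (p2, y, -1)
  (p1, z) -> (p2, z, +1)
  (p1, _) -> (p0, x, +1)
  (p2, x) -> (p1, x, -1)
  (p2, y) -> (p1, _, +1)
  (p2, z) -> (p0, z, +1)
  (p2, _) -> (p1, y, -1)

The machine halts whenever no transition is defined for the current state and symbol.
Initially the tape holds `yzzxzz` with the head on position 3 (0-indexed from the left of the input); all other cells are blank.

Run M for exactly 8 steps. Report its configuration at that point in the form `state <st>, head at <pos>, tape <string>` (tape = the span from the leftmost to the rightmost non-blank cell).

state p2, head at 5, tape yzz_zz

p0 | yzz[x]zz   read x → write _, move -1, go to p2
p2 | yz[z]_zz   read z → write z, move +1, go to p0
p0 | yzz[_]zz   read _ → write _, move -1, go to p1
p1 | yz[z]_zz   read z → write z, move +1, go to p2
p2 | yzz[_]zz   read _ → write y, move -1, go to p1
p1 | yz[z]yzz   read z → write z, move +1, go to p2
p2 | yzz[y]zz   read y → write _, move +1, go to p1
p1 | yzz_[z]z   read z → write z, move +1, go to p2
p2 | yzz_z[z]
After 8 steps: state p2, head at 5, tape yzz_zz.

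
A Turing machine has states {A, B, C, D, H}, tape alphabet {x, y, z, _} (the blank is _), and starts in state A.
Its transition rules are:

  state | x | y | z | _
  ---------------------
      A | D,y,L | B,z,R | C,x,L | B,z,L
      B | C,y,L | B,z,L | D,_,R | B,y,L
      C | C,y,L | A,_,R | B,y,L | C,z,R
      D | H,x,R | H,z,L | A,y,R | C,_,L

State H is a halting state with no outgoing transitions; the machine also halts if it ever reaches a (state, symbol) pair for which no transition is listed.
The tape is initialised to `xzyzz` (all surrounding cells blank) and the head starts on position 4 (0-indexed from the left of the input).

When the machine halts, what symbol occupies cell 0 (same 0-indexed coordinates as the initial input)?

state=A head=4 tape=_xzyz[z]   (A,z)→(C,x,L)
state=C head=3 tape=_xzy[z]x   (C,z)→(B,y,L)
state=B head=2 tape=_xz[y]yx   (B,y)→(B,z,L)
state=B head=1 tape=_x[z]zyx   (B,z)→(D,_,R)
state=D head=2 tape=_x_[z]yx   (D,z)→(A,y,R)
state=A head=3 tape=_x_y[y]x   (A,y)→(B,z,R)
state=B head=4 tape=_x_yz[x]   (B,x)→(C,y,L)
state=C head=3 tape=_x_y[z]y   (C,z)→(B,y,L)
state=B head=2 tape=_x_[y]yy   (B,y)→(B,z,L)
state=B head=1 tape=_x[_]zyy   (B,_)→(B,y,L)
state=B head=0 tape=_[x]yzyy   (B,x)→(C,y,L)
state=C head=-1 tape=[_]yyzyy   (C,_)→(C,z,R)
state=C head=0 tape=z[y]yzyy   (C,y)→(A,_,R)
state=A head=1 tape=z_[y]zyy   (A,y)→(B,z,R)
state=B head=2 tape=z_z[z]yy   (B,z)→(D,_,R)
state=D head=3 tape=z_z_[y]y   (D,y)→(H,z,L)
state=H head=2 tape=z_z[_]zy
Cell 0 holds _ when M halts.

_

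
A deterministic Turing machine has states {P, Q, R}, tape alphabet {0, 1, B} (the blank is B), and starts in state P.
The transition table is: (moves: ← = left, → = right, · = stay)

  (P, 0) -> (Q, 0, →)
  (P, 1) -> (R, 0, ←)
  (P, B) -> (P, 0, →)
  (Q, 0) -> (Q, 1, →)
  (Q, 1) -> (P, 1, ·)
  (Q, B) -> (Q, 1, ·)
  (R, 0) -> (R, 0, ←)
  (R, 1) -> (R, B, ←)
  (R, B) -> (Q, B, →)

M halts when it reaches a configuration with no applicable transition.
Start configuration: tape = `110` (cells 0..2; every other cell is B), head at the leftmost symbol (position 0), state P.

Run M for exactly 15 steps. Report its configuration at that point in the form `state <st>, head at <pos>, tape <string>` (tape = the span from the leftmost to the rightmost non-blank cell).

state=P head=0 tape=B[1]10B   (P,1)→(R,0,←)
state=R head=-1 tape=[B]010B   (R,B)→(Q,B,→)
state=Q head=0 tape=B[0]10B   (Q,0)→(Q,1,→)
state=Q head=1 tape=B1[1]0B   (Q,1)→(P,1,·)
state=P head=1 tape=B1[1]0B   (P,1)→(R,0,←)
state=R head=0 tape=B[1]00B   (R,1)→(R,B,←)
state=R head=-1 tape=[B]B00B   (R,B)→(Q,B,→)
state=Q head=0 tape=B[B]00B   (Q,B)→(Q,1,·)
state=Q head=0 tape=B[1]00B   (Q,1)→(P,1,·)
state=P head=0 tape=B[1]00B   (P,1)→(R,0,←)
state=R head=-1 tape=[B]000B   (R,B)→(Q,B,→)
state=Q head=0 tape=B[0]00B   (Q,0)→(Q,1,→)
state=Q head=1 tape=B1[0]0B   (Q,0)→(Q,1,→)
state=Q head=2 tape=B11[0]B   (Q,0)→(Q,1,→)
state=Q head=3 tape=B111[B]   (Q,B)→(Q,1,·)
state=Q head=3 tape=B111[1]
After 15 steps: state Q, head at 3, tape 1111.

state Q, head at 3, tape 1111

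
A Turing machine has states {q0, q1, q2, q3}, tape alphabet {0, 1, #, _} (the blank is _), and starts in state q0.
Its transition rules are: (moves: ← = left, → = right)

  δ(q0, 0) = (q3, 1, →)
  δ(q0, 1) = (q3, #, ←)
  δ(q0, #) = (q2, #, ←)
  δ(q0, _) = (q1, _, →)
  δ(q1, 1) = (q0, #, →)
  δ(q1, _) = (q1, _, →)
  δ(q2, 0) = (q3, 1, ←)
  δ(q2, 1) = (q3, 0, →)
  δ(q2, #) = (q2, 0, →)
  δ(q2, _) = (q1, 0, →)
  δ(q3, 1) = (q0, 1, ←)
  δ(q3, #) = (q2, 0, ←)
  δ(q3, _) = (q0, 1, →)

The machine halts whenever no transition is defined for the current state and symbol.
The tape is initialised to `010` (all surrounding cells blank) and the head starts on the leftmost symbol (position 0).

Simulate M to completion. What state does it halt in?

state=q0 head=0 tape=___[0]10   (q0,0)→(q3,1,→)
state=q3 head=1 tape=___1[1]0   (q3,1)→(q0,1,←)
state=q0 head=0 tape=___[1]10   (q0,1)→(q3,#,←)
state=q3 head=-1 tape=__[_]#10   (q3,_)→(q0,1,→)
state=q0 head=0 tape=__1[#]10   (q0,#)→(q2,#,←)
state=q2 head=-1 tape=__[1]#10   (q2,1)→(q3,0,→)
state=q3 head=0 tape=__0[#]10   (q3,#)→(q2,0,←)
state=q2 head=-1 tape=__[0]010   (q2,0)→(q3,1,←)
state=q3 head=-2 tape=_[_]1010   (q3,_)→(q0,1,→)
state=q0 head=-1 tape=_1[1]010   (q0,1)→(q3,#,←)
state=q3 head=-2 tape=_[1]#010   (q3,1)→(q0,1,←)
state=q0 head=-3 tape=[_]1#010   (q0,_)→(q1,_,→)
state=q1 head=-2 tape=_[1]#010   (q1,1)→(q0,#,→)
state=q0 head=-1 tape=_#[#]010   (q0,#)→(q2,#,←)
state=q2 head=-2 tape=_[#]#010   (q2,#)→(q2,0,→)
state=q2 head=-1 tape=_0[#]010   (q2,#)→(q2,0,→)
state=q2 head=0 tape=_00[0]10   (q2,0)→(q3,1,←)
state=q3 head=-1 tape=_0[0]110
No transition is defined for (q3, 0); M halts in state q3.

q3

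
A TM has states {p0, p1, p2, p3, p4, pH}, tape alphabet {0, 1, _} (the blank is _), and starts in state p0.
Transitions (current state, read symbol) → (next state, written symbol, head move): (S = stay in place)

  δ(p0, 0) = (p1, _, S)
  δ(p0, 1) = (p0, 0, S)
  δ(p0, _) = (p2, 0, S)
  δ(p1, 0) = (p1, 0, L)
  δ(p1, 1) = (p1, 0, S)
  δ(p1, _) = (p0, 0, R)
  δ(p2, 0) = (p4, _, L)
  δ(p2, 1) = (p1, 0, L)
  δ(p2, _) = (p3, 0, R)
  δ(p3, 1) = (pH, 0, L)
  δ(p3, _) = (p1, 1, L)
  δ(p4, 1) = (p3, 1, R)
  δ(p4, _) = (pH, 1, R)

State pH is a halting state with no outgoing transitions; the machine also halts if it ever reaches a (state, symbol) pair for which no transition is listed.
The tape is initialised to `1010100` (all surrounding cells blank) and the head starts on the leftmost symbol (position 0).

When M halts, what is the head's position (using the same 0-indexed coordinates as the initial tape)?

6

p0 | [1]010100_   read 1 → write 0, move S, go to p0
p0 | [0]010100_   read 0 → write _, move S, go to p1
p1 | [_]010100_   read _ → write 0, move R, go to p0
p0 | 0[0]10100_   read 0 → write _, move S, go to p1
p1 | 0[_]10100_   read _ → write 0, move R, go to p0
p0 | 00[1]0100_   read 1 → write 0, move S, go to p0
p0 | 00[0]0100_   read 0 → write _, move S, go to p1
p1 | 00[_]0100_   read _ → write 0, move R, go to p0
p0 | 000[0]100_   read 0 → write _, move S, go to p1
p1 | 000[_]100_   read _ → write 0, move R, go to p0
p0 | 0000[1]00_   read 1 → write 0, move S, go to p0
p0 | 0000[0]00_   read 0 → write _, move S, go to p1
p1 | 0000[_]00_   read _ → write 0, move R, go to p0
p0 | 00000[0]0_   read 0 → write _, move S, go to p1
p1 | 00000[_]0_   read _ → write 0, move R, go to p0
p0 | 000000[0]_   read 0 → write _, move S, go to p1
p1 | 000000[_]_   read _ → write 0, move R, go to p0
p0 | 0000000[_]   read _ → write 0, move S, go to p2
p2 | 0000000[0]   read 0 → write _, move L, go to p4
p4 | 000000[0]_
At halt the head is at cell 6.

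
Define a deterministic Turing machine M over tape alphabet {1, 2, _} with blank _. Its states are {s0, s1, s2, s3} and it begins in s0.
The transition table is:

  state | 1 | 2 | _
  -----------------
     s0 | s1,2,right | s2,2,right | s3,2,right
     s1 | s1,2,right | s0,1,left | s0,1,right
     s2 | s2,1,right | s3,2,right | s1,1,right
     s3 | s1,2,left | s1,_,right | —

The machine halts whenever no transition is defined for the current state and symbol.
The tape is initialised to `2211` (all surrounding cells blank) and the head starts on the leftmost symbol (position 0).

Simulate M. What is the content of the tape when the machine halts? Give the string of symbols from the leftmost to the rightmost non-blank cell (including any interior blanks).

2221112

s0 | [2]211____   read 2 → write 2, move right, go to s2
s2 | 2[2]11____   read 2 → write 2, move right, go to s3
s3 | 22[1]1____   read 1 → write 2, move left, go to s1
s1 | 2[2]21____   read 2 → write 1, move left, go to s0
s0 | [2]121____   read 2 → write 2, move right, go to s2
s2 | 2[1]21____   read 1 → write 1, move right, go to s2
s2 | 21[2]1____   read 2 → write 2, move right, go to s3
s3 | 212[1]____   read 1 → write 2, move left, go to s1
s1 | 21[2]2____   read 2 → write 1, move left, go to s0
s0 | 2[1]12____   read 1 → write 2, move right, go to s1
s1 | 22[1]2____   read 1 → write 2, move right, go to s1
s1 | 222[2]____   read 2 → write 1, move left, go to s0
s0 | 22[2]1____   read 2 → write 2, move right, go to s2
s2 | 222[1]____   read 1 → write 1, move right, go to s2
s2 | 2221[_]___   read _ → write 1, move right, go to s1
s1 | 22211[_]__   read _ → write 1, move right, go to s0
s0 | 222111[_]_   read _ → write 2, move right, go to s3
s3 | 2221112[_]
The non-blank tape span at halt is 2221112.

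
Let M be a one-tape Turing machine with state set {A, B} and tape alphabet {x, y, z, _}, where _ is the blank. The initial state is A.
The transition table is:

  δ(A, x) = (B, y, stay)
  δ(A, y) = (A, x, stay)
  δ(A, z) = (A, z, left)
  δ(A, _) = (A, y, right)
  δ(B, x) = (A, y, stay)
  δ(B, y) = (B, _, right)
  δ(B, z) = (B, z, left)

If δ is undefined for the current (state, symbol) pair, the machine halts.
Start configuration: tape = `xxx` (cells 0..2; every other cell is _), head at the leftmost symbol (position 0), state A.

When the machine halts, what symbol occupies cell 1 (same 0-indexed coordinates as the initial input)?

_

state=A head=0 tape=[x]xx_   (A,x)→(B,y,stay)
state=B head=0 tape=[y]xx_   (B,y)→(B,_,right)
state=B head=1 tape=_[x]x_   (B,x)→(A,y,stay)
state=A head=1 tape=_[y]x_   (A,y)→(A,x,stay)
state=A head=1 tape=_[x]x_   (A,x)→(B,y,stay)
state=B head=1 tape=_[y]x_   (B,y)→(B,_,right)
state=B head=2 tape=__[x]_   (B,x)→(A,y,stay)
state=A head=2 tape=__[y]_   (A,y)→(A,x,stay)
state=A head=2 tape=__[x]_   (A,x)→(B,y,stay)
state=B head=2 tape=__[y]_   (B,y)→(B,_,right)
state=B head=3 tape=___[_]
Cell 1 holds _ when M halts.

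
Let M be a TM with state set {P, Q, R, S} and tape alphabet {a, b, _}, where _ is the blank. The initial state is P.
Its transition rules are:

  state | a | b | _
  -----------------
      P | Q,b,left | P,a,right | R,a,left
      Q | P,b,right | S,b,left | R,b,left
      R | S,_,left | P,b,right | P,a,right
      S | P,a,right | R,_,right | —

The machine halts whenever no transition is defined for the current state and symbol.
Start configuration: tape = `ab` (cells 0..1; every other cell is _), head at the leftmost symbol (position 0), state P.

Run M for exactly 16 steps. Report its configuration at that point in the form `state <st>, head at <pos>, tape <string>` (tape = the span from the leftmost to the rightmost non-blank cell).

state=P head=0 tape=__[a]b_   (P,a)→(Q,b,left)
state=Q head=-1 tape=_[_]bb_   (Q,_)→(R,b,left)
state=R head=-2 tape=[_]bbb_   (R,_)→(P,a,right)
state=P head=-1 tape=a[b]bb_   (P,b)→(P,a,right)
state=P head=0 tape=aa[b]b_   (P,b)→(P,a,right)
state=P head=1 tape=aaa[b]_   (P,b)→(P,a,right)
state=P head=2 tape=aaaa[_]   (P,_)→(R,a,left)
state=R head=1 tape=aaa[a]a   (R,a)→(S,_,left)
state=S head=0 tape=aa[a]_a   (S,a)→(P,a,right)
state=P head=1 tape=aaa[_]a   (P,_)→(R,a,left)
state=R head=0 tape=aa[a]aa   (R,a)→(S,_,left)
state=S head=-1 tape=a[a]_aa   (S,a)→(P,a,right)
state=P head=0 tape=aa[_]aa   (P,_)→(R,a,left)
state=R head=-1 tape=a[a]aaa   (R,a)→(S,_,left)
state=S head=-2 tape=[a]_aaa   (S,a)→(P,a,right)
state=P head=-1 tape=a[_]aaa   (P,_)→(R,a,left)
state=R head=-2 tape=[a]aaaa
After 16 steps: state R, head at -2, tape aaaaa.

state R, head at -2, tape aaaaa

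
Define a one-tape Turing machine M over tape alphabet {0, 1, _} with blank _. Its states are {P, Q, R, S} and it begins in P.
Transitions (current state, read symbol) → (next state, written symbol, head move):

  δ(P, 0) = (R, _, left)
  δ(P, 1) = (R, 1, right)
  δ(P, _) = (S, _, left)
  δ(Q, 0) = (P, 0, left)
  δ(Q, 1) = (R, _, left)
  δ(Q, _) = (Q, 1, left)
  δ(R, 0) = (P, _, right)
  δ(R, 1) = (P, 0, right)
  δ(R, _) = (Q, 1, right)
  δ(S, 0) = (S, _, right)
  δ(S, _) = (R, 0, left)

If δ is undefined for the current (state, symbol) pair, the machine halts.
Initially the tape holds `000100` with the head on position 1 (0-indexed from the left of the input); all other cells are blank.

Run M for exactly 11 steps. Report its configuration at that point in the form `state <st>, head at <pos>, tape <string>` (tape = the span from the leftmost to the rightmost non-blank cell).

state=P head=1 tape=_0[0]0100   (P,0)→(R,_,left)
state=R head=0 tape=_[0]_0100   (R,0)→(P,_,right)
state=P head=1 tape=__[_]0100   (P,_)→(S,_,left)
state=S head=0 tape=_[_]_0100   (S,_)→(R,0,left)
state=R head=-1 tape=[_]0_0100   (R,_)→(Q,1,right)
state=Q head=0 tape=1[0]_0100   (Q,0)→(P,0,left)
state=P head=-1 tape=[1]0_0100   (P,1)→(R,1,right)
state=R head=0 tape=1[0]_0100   (R,0)→(P,_,right)
state=P head=1 tape=1_[_]0100   (P,_)→(S,_,left)
state=S head=0 tape=1[_]_0100   (S,_)→(R,0,left)
state=R head=-1 tape=[1]0_0100   (R,1)→(P,0,right)
state=P head=0 tape=0[0]_0100
After 11 steps: state P, head at 0, tape 00_0100.

state P, head at 0, tape 00_0100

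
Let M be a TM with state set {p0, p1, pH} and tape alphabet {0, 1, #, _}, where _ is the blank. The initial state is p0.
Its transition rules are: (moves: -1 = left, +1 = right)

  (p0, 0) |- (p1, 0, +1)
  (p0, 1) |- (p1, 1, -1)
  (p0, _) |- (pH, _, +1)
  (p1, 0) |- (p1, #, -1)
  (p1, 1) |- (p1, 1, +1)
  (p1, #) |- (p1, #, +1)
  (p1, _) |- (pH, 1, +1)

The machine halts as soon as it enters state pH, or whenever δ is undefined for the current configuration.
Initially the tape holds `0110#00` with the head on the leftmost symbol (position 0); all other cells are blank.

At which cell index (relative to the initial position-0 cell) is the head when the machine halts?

p0 | [0]110#00__   read 0 → write 0, move +1, go to p1
p1 | 0[1]10#00__   read 1 → write 1, move +1, go to p1
p1 | 01[1]0#00__   read 1 → write 1, move +1, go to p1
p1 | 011[0]#00__   read 0 → write #, move -1, go to p1
p1 | 01[1]##00__   read 1 → write 1, move +1, go to p1
p1 | 011[#]#00__   read # → write #, move +1, go to p1
p1 | 011#[#]00__   read # → write #, move +1, go to p1
p1 | 011##[0]0__   read 0 → write #, move -1, go to p1
p1 | 011#[#]#0__   read # → write #, move +1, go to p1
p1 | 011##[#]0__   read # → write #, move +1, go to p1
p1 | 011###[0]__   read 0 → write #, move -1, go to p1
p1 | 011##[#]#__   read # → write #, move +1, go to p1
p1 | 011###[#]__   read # → write #, move +1, go to p1
p1 | 011####[_]_   read _ → write 1, move +1, go to pH
pH | 011####1[_]
At halt the head is at cell 8.

8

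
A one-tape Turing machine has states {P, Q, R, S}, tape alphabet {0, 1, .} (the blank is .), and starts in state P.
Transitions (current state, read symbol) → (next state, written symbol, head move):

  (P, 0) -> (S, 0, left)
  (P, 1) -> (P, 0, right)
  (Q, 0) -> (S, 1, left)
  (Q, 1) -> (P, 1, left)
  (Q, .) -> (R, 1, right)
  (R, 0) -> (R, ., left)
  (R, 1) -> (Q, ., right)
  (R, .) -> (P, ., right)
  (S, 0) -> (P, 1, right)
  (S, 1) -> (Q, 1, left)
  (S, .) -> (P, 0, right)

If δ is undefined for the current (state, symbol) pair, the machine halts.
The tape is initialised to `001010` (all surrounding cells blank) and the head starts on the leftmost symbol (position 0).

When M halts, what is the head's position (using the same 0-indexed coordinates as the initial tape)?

-2

P | ...[0]01010   read 0 → write 0, move left, go to S
S | ..[.]001010   read . → write 0, move right, go to P
P | ..0[0]01010   read 0 → write 0, move left, go to S
S | ..[0]001010   read 0 → write 1, move right, go to P
P | ..1[0]01010   read 0 → write 0, move left, go to S
S | ..[1]001010   read 1 → write 1, move left, go to Q
Q | .[.]1001010   read . → write 1, move right, go to R
R | .1[1]001010   read 1 → write ., move right, go to Q
Q | .1.[0]01010   read 0 → write 1, move left, go to S
S | .1[.]101010   read . → write 0, move right, go to P
P | .10[1]01010   read 1 → write 0, move right, go to P
P | .100[0]1010   read 0 → write 0, move left, go to S
S | .10[0]01010   read 0 → write 1, move right, go to P
P | .101[0]1010   read 0 → write 0, move left, go to S
S | .10[1]01010   read 1 → write 1, move left, go to Q
Q | .1[0]101010   read 0 → write 1, move left, go to S
S | .[1]1101010   read 1 → write 1, move left, go to Q
Q | [.]11101010   read . → write 1, move right, go to R
R | 1[1]1101010   read 1 → write ., move right, go to Q
Q | 1.[1]101010   read 1 → write 1, move left, go to P
P | 1[.]1101010
At halt the head is at cell -2.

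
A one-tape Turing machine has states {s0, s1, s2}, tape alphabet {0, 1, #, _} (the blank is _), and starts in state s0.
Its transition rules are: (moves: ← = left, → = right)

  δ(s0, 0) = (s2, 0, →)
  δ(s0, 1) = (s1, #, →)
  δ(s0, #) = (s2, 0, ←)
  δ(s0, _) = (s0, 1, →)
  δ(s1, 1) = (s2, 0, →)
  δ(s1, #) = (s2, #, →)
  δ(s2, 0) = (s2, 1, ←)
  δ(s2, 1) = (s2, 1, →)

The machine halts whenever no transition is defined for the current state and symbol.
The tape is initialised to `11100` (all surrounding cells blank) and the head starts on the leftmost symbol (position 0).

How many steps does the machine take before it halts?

s0 | [1]1100_   read 1 → write #, move →, go to s1
s1 | #[1]100_   read 1 → write 0, move →, go to s2
s2 | #0[1]00_   read 1 → write 1, move →, go to s2
s2 | #01[0]0_   read 0 → write 1, move ←, go to s2
s2 | #0[1]10_   read 1 → write 1, move →, go to s2
s2 | #01[1]0_   read 1 → write 1, move →, go to s2
s2 | #011[0]_   read 0 → write 1, move ←, go to s2
s2 | #01[1]1_   read 1 → write 1, move →, go to s2
s2 | #011[1]_   read 1 → write 1, move →, go to s2
s2 | #0111[_]
M halts after 9 transitions.

9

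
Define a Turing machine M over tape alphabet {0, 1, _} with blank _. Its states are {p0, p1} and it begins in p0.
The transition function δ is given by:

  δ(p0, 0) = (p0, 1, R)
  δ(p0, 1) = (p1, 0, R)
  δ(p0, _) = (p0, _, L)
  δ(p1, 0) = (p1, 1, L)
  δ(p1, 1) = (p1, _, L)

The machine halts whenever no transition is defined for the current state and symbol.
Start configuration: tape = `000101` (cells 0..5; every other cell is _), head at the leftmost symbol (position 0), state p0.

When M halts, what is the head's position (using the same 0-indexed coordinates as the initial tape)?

-1

p0 | _[0]00101   read 0 → write 1, move R, go to p0
p0 | _1[0]0101   read 0 → write 1, move R, go to p0
p0 | _11[0]101   read 0 → write 1, move R, go to p0
p0 | _111[1]01   read 1 → write 0, move R, go to p1
p1 | _1110[0]1   read 0 → write 1, move L, go to p1
p1 | _111[0]11   read 0 → write 1, move L, go to p1
p1 | _11[1]111   read 1 → write _, move L, go to p1
p1 | _1[1]_111   read 1 → write _, move L, go to p1
p1 | _[1]__111   read 1 → write _, move L, go to p1
p1 | [_]___111
At halt the head is at cell -1.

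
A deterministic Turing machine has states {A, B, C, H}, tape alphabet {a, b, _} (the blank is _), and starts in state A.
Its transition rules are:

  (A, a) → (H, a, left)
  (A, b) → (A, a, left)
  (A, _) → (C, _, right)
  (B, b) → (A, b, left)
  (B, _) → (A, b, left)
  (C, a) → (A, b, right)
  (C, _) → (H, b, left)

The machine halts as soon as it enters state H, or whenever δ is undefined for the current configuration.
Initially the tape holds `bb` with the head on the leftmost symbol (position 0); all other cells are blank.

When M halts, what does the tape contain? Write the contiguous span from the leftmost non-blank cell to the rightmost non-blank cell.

A | _[b]b   read b → write a, move left, go to A
A | [_]ab   read _ → write _, move right, go to C
C | _[a]b   read a → write b, move right, go to A
A | _b[b]   read b → write a, move left, go to A
A | _[b]a   read b → write a, move left, go to A
A | [_]aa   read _ → write _, move right, go to C
C | _[a]a   read a → write b, move right, go to A
A | _b[a]   read a → write a, move left, go to H
H | _[b]a
The non-blank tape span at halt is ba.

ba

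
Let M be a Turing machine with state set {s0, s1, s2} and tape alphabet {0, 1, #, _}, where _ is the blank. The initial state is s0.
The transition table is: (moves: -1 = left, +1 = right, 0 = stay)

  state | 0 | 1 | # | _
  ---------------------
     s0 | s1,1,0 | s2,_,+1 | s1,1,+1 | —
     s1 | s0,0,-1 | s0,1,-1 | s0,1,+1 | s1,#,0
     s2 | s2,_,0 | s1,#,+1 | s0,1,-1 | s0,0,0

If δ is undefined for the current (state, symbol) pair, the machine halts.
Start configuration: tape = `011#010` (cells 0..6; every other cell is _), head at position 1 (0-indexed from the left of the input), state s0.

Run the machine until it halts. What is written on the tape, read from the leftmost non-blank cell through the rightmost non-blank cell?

0_#___1

s0 | 0[1]1#010   read 1 → write _, move +1, go to s2
s2 | 0_[1]#010   read 1 → write #, move +1, go to s1
s1 | 0_#[#]010   read # → write 1, move +1, go to s0
s0 | 0_#1[0]10   read 0 → write 1, move 0, go to s1
s1 | 0_#1[1]10   read 1 → write 1, move -1, go to s0
s0 | 0_#[1]110   read 1 → write _, move +1, go to s2
s2 | 0_#_[1]10   read 1 → write #, move +1, go to s1
s1 | 0_#_#[1]0   read 1 → write 1, move -1, go to s0
s0 | 0_#_[#]10   read # → write 1, move +1, go to s1
s1 | 0_#_1[1]0   read 1 → write 1, move -1, go to s0
s0 | 0_#_[1]10   read 1 → write _, move +1, go to s2
s2 | 0_#__[1]0   read 1 → write #, move +1, go to s1
s1 | 0_#__#[0]   read 0 → write 0, move -1, go to s0
s0 | 0_#__[#]0   read # → write 1, move +1, go to s1
s1 | 0_#__1[0]   read 0 → write 0, move -1, go to s0
s0 | 0_#__[1]0   read 1 → write _, move +1, go to s2
s2 | 0_#___[0]   read 0 → write _, move 0, go to s2
s2 | 0_#___[_]   read _ → write 0, move 0, go to s0
s0 | 0_#___[0]   read 0 → write 1, move 0, go to s1
s1 | 0_#___[1]   read 1 → write 1, move -1, go to s0
s0 | 0_#__[_]1
The non-blank tape span at halt is 0_#___1.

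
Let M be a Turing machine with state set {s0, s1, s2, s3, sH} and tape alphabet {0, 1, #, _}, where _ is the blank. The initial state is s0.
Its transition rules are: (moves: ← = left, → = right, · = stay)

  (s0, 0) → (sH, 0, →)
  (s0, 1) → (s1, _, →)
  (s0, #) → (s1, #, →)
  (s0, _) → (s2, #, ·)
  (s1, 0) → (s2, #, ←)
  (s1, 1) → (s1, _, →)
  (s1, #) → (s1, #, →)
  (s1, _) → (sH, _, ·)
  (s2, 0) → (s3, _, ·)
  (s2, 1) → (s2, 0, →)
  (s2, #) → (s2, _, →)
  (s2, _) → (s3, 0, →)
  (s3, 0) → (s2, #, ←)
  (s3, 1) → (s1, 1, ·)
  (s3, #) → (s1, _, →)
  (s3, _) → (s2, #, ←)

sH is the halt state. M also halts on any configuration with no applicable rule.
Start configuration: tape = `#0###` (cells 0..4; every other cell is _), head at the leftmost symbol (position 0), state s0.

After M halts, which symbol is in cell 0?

_

s0 | [#]0###___   read # → write #, move →, go to s1
s1 | #[0]###___   read 0 → write #, move ←, go to s2
s2 | [#]####___   read # → write _, move →, go to s2
s2 | _[#]###___   read # → write _, move →, go to s2
s2 | __[#]##___   read # → write _, move →, go to s2
s2 | ___[#]#___   read # → write _, move →, go to s2
s2 | ____[#]___   read # → write _, move →, go to s2
s2 | _____[_]__   read _ → write 0, move →, go to s3
s3 | _____0[_]_   read _ → write #, move ←, go to s2
s2 | _____[0]#_   read 0 → write _, move ·, go to s3
s3 | _____[_]#_   read _ → write #, move ←, go to s2
s2 | ____[_]##_   read _ → write 0, move →, go to s3
s3 | ____0[#]#_   read # → write _, move →, go to s1
s1 | ____0_[#]_   read # → write #, move →, go to s1
s1 | ____0_#[_]   read _ → write _, move ·, go to sH
sH | ____0_#[_]
Cell 0 holds _ when M halts.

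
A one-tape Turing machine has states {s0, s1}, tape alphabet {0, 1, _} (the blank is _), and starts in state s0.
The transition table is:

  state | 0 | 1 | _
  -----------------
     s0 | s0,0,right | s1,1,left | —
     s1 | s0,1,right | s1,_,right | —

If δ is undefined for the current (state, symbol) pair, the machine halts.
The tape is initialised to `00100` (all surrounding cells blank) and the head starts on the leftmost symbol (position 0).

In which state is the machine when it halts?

s0

s0 | [0]0100_   read 0 → write 0, move right, go to s0
s0 | 0[0]100_   read 0 → write 0, move right, go to s0
s0 | 00[1]00_   read 1 → write 1, move left, go to s1
s1 | 0[0]100_   read 0 → write 1, move right, go to s0
s0 | 01[1]00_   read 1 → write 1, move left, go to s1
s1 | 0[1]100_   read 1 → write _, move right, go to s1
s1 | 0_[1]00_   read 1 → write _, move right, go to s1
s1 | 0__[0]0_   read 0 → write 1, move right, go to s0
s0 | 0__1[0]_   read 0 → write 0, move right, go to s0
s0 | 0__10[_]
No transition is defined for (s0, _); M halts in state s0.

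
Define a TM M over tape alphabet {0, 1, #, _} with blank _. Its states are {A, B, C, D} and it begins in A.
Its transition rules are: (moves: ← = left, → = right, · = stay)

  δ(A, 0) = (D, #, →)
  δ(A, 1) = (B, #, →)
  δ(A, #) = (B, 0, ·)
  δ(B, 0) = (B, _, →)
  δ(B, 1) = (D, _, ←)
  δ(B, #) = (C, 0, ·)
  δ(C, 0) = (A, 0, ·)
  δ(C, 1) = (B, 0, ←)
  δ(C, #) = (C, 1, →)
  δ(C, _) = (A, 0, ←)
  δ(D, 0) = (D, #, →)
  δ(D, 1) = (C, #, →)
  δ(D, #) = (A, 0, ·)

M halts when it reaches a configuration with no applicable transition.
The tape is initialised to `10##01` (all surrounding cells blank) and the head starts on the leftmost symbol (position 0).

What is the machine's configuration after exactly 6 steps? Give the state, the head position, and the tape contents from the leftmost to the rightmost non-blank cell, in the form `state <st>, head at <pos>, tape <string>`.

A | [1]0##01   read 1 → write #, move →, go to B
B | #[0]##01   read 0 → write _, move →, go to B
B | #_[#]#01   read # → write 0, move ·, go to C
C | #_[0]#01   read 0 → write 0, move ·, go to A
A | #_[0]#01   read 0 → write #, move →, go to D
D | #_#[#]01   read # → write 0, move ·, go to A
A | #_#[0]01
After 6 steps: state A, head at 3, tape #_#001.

state A, head at 3, tape #_#001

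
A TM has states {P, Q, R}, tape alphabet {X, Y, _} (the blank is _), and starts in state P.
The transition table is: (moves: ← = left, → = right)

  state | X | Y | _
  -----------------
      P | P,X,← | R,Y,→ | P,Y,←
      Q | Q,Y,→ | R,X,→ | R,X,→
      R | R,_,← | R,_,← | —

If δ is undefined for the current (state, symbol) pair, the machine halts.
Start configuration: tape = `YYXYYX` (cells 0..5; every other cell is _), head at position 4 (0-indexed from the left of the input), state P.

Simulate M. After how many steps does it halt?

state=P head=4 tape=_YYXY[Y]X   (P,Y)→(R,Y,→)
state=R head=5 tape=_YYXYY[X]   (R,X)→(R,_,←)
state=R head=4 tape=_YYXY[Y]_   (R,Y)→(R,_,←)
state=R head=3 tape=_YYX[Y]__   (R,Y)→(R,_,←)
state=R head=2 tape=_YY[X]___   (R,X)→(R,_,←)
state=R head=1 tape=_Y[Y]____   (R,Y)→(R,_,←)
state=R head=0 tape=_[Y]_____   (R,Y)→(R,_,←)
state=R head=-1 tape=[_]______
M halts after 7 transitions.

7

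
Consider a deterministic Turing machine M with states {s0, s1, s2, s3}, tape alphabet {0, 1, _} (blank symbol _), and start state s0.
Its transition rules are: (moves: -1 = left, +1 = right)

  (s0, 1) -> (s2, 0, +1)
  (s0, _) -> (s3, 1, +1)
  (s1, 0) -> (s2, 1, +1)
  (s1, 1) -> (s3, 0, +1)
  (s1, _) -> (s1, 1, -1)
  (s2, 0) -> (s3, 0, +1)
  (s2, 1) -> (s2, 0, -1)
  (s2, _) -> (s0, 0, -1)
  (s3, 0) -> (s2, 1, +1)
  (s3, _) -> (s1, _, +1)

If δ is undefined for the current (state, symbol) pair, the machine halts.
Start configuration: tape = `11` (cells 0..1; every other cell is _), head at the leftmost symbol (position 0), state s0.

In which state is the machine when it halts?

state=s0 head=0 tape=[1]1___   (s0,1)→(s2,0,+1)
state=s2 head=1 tape=0[1]___   (s2,1)→(s2,0,-1)
state=s2 head=0 tape=[0]0___   (s2,0)→(s3,0,+1)
state=s3 head=1 tape=0[0]___   (s3,0)→(s2,1,+1)
state=s2 head=2 tape=01[_]__   (s2,_)→(s0,0,-1)
state=s0 head=1 tape=0[1]0__   (s0,1)→(s2,0,+1)
state=s2 head=2 tape=00[0]__   (s2,0)→(s3,0,+1)
state=s3 head=3 tape=000[_]_   (s3,_)→(s1,_,+1)
state=s1 head=4 tape=000_[_]   (s1,_)→(s1,1,-1)
state=s1 head=3 tape=000[_]1   (s1,_)→(s1,1,-1)
state=s1 head=2 tape=00[0]11   (s1,0)→(s2,1,+1)
state=s2 head=3 tape=001[1]1   (s2,1)→(s2,0,-1)
state=s2 head=2 tape=00[1]01   (s2,1)→(s2,0,-1)
state=s2 head=1 tape=0[0]001   (s2,0)→(s3,0,+1)
state=s3 head=2 tape=00[0]01   (s3,0)→(s2,1,+1)
state=s2 head=3 tape=001[0]1   (s2,0)→(s3,0,+1)
state=s3 head=4 tape=0010[1]
No transition is defined for (s3, 1); M halts in state s3.

s3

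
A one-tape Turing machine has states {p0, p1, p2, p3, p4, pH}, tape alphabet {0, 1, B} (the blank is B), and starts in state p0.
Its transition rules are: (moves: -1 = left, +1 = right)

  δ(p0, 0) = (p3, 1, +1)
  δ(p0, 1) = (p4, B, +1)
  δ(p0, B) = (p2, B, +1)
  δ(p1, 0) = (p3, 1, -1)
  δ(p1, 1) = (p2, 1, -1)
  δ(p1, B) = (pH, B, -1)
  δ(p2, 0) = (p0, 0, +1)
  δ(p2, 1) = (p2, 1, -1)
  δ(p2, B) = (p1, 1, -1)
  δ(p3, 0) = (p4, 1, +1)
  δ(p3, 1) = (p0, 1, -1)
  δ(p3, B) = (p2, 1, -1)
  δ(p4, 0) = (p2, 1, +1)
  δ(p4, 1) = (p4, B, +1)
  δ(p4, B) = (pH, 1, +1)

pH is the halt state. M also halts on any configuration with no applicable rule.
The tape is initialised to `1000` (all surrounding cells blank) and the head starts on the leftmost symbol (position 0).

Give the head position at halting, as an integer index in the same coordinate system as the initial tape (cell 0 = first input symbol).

state=p0 head=0 tape=[1]000BBB   (p0,1)→(p4,B,+1)
state=p4 head=1 tape=B[0]00BBB   (p4,0)→(p2,1,+1)
state=p2 head=2 tape=B1[0]0BBB   (p2,0)→(p0,0,+1)
state=p0 head=3 tape=B10[0]BBB   (p0,0)→(p3,1,+1)
state=p3 head=4 tape=B101[B]BB   (p3,B)→(p2,1,-1)
state=p2 head=3 tape=B10[1]1BB   (p2,1)→(p2,1,-1)
state=p2 head=2 tape=B1[0]11BB   (p2,0)→(p0,0,+1)
state=p0 head=3 tape=B10[1]1BB   (p0,1)→(p4,B,+1)
state=p4 head=4 tape=B10B[1]BB   (p4,1)→(p4,B,+1)
state=p4 head=5 tape=B10BB[B]B   (p4,B)→(pH,1,+1)
state=pH head=6 tape=B10BB1[B]
At halt the head is at cell 6.

6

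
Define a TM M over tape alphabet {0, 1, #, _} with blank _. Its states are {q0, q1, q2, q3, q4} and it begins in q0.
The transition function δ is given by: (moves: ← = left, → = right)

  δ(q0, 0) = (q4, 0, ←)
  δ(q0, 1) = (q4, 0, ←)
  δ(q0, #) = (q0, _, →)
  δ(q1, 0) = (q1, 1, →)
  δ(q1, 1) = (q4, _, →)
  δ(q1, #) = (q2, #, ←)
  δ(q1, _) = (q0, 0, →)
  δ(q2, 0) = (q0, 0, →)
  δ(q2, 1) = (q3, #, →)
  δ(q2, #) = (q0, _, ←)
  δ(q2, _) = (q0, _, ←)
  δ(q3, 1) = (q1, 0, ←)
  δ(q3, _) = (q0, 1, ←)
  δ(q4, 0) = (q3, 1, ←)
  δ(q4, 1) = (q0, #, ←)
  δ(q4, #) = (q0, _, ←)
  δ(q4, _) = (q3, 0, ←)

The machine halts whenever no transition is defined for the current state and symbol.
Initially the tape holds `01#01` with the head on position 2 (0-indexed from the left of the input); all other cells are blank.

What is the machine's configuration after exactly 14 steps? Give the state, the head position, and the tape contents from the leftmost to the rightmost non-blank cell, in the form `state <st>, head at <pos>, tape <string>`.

state=q0 head=2 tape=01[#]01_   (q0,#)→(q0,_,→)
state=q0 head=3 tape=01_[0]1_   (q0,0)→(q4,0,←)
state=q4 head=2 tape=01[_]01_   (q4,_)→(q3,0,←)
state=q3 head=1 tape=0[1]001_   (q3,1)→(q1,0,←)
state=q1 head=0 tape=[0]0001_   (q1,0)→(q1,1,→)
state=q1 head=1 tape=1[0]001_   (q1,0)→(q1,1,→)
state=q1 head=2 tape=11[0]01_   (q1,0)→(q1,1,→)
state=q1 head=3 tape=111[0]1_   (q1,0)→(q1,1,→)
state=q1 head=4 tape=1111[1]_   (q1,1)→(q4,_,→)
state=q4 head=5 tape=1111_[_]   (q4,_)→(q3,0,←)
state=q3 head=4 tape=1111[_]0   (q3,_)→(q0,1,←)
state=q0 head=3 tape=111[1]10   (q0,1)→(q4,0,←)
state=q4 head=2 tape=11[1]010   (q4,1)→(q0,#,←)
state=q0 head=1 tape=1[1]#010   (q0,1)→(q4,0,←)
state=q4 head=0 tape=[1]0#010
After 14 steps: state q4, head at 0, tape 10#010.

state q4, head at 0, tape 10#010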